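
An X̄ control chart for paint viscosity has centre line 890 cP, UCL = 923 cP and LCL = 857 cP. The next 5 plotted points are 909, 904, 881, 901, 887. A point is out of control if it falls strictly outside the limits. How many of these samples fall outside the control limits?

0

All 5 points lie within [857, 923].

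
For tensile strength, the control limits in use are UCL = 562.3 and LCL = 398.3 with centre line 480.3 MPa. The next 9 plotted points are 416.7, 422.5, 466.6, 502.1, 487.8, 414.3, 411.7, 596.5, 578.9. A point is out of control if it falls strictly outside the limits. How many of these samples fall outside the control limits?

2

Compare each point to [398.3, 562.3]: sample 8 = 596.5 > UCL; sample 9 = 578.9 > UCL.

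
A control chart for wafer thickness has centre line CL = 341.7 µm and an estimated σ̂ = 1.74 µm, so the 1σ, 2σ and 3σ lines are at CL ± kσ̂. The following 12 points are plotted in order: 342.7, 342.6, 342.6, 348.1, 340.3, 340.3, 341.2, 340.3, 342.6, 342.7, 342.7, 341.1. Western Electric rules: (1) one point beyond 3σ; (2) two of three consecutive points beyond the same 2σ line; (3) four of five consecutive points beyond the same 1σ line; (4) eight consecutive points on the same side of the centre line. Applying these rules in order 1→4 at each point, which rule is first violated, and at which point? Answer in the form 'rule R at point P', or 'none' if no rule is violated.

Zone of each point (C = within 1σ̂, B = 1σ̂–2σ̂, A = 2σ̂–3σ̂, * = beyond 3σ̂; sign = side of CL): 1:+C, 2:+C, 3:+C, 4:+*, 5:-C, 6:-C, 7:-C, 8:-C, 9:+C, 10:+C, 11:+C, 12:-C
Rule 1 (one point beyond the 3σ limits) is satisfied at point 4.

rule 1 at point 4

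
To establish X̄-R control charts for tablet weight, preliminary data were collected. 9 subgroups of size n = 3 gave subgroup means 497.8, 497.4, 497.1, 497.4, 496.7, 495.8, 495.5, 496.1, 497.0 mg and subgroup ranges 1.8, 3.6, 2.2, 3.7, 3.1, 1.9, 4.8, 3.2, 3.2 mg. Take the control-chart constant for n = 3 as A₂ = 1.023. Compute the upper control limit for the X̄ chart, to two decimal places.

X̄̄ = (497.8 + 497.4 + 497.1 + 497.4 + 496.7 + 495.8 + 495.5 + 496.1 + 497.0) / 9 = 4470.8000 / 9 = 496.7556
R̄ = (1.8 + 3.6 + 2.2 + 3.7 + 3.1 + 1.9 + 4.8 + 3.2 + 3.2) / 9 = 27.5000 / 9 = 3.0556
UCL = X̄̄ + A₂·R̄ = 496.7556 + 1.023 × 3.0556 = 499.8814

499.88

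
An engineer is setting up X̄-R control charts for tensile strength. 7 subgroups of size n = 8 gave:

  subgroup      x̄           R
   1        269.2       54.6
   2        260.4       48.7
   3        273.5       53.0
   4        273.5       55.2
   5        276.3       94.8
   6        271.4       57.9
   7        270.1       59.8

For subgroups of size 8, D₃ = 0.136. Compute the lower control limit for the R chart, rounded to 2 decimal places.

8.24

R̄ = (54.6 + 48.7 + 53.0 + 55.2 + 94.8 + 57.9 + 59.8) / 7 = 424.0000 / 7 = 60.5714
LCL_R = D₃·R̄ = 0.136 × 60.5714 = 8.2377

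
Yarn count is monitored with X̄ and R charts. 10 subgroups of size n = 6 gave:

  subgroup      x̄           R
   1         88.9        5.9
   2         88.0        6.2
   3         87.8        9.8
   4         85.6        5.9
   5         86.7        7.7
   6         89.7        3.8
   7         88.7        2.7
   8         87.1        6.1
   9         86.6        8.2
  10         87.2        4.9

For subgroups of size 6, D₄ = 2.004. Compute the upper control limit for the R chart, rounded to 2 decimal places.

12.26

R̄ = (5.9 + 6.2 + 9.8 + 5.9 + 7.7 + 3.8 + 2.7 + 6.1 + 8.2 + 4.9) / 10 = 61.2000 / 10 = 6.1200
UCL_R = D₄·R̄ = 2.004 × 6.1200 = 12.2645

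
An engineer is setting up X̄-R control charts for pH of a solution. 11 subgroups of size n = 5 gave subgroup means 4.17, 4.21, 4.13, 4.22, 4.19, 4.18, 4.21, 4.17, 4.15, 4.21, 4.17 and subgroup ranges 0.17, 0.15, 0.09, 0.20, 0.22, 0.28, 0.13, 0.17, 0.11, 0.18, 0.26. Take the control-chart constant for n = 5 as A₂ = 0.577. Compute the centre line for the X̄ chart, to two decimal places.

X̄̄ = (4.17 + 4.21 + 4.13 + 4.22 + 4.19 + 4.18 + 4.21 + 4.17 + 4.15 + 4.21 + 4.17) / 11 = 46.0100 / 11 = 4.1827
CL = X̄̄ = 4.1827

4.18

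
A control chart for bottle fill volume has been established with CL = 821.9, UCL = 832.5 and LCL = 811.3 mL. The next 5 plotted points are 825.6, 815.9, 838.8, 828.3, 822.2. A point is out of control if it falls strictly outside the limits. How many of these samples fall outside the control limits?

1

Compare each point to [811.3, 832.5]: sample 3 = 838.8 > UCL.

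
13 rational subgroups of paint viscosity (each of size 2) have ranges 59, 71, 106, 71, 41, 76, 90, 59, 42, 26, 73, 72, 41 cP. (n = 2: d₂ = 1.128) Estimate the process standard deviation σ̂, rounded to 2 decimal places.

R̄ = (59 + 71 + 106 + 71 + 41 + 76 + 90 + 59 + 42 + 26 + 73 + 72 + 41) / 13 = 63.6154
σ̂ = R̄ / d₂ = 63.6154 / 1.128 = 56.3966

56.40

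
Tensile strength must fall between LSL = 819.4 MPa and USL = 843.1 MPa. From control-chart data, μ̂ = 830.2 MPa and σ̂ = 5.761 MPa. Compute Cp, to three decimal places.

Cp = (USL − LSL) / (6σ̂) = (843.1 − 819.4) / (6 × 5.761) = 23.7000 / 34.5660 = 0.6856

0.686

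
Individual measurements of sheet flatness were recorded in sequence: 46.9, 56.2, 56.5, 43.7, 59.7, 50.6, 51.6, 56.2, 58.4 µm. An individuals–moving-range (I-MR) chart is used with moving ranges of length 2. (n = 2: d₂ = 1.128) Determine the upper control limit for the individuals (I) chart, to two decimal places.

X̄ = (46.9 + 56.2 + 56.5 + 43.7 + 59.7 + 50.6 + 51.6 + 56.2 + 58.4) / 9 = 53.3111
Moving ranges: 9.3, 0.3, 12.8, 16.0, 9.1, 1.0, 4.6, 2.2; M̄R̄ = 55.3000 / 8 = 6.9125
UCL = X̄ + 3·M̄R̄/d₂ = 53.3111 + 3 × 6.9125 / 1.128 = 71.6954

71.70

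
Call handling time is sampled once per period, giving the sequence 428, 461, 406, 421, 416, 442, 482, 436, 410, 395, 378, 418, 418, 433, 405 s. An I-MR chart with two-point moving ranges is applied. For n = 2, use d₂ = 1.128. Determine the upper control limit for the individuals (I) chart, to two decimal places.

491.85

X̄ = (428 + 461 + 406 + 421 + 416 + 442 + 482 + 436 + 410 + 395 + 378 + 418 + 418 + 433 + 405) / 15 = 423.2667
Moving ranges: 33, 55, 15, 5, 26, 40, 46, 26, 15, 17, 40, 0, 15, 28; M̄R̄ = 361.0000 / 14 = 25.7857
UCL = X̄ + 3·M̄R̄/d₂ = 423.2667 + 3 × 25.7857 / 1.128 = 491.8457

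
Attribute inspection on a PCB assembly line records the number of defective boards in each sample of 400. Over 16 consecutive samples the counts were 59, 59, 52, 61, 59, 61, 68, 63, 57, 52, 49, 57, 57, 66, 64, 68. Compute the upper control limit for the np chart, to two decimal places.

80.85

p̄ = Σdᵢ / (k·n) = 952 / (16 × 400) = 0.14875
UCL = np̄ + 3·√(np̄(1−p̄)) = 59.5000 + 3 × √(59.5000×0.85125) = 59.5000 + 3 × 7.1168 = 80.8505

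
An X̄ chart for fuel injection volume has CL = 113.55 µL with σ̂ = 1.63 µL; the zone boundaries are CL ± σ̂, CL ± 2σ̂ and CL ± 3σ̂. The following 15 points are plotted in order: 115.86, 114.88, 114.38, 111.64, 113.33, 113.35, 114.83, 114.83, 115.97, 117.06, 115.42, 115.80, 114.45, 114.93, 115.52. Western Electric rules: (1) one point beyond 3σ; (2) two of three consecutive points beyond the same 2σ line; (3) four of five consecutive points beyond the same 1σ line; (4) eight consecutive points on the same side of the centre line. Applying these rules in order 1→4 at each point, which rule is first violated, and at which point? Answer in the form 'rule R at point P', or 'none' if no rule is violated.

Zone of each point (C = within 1σ̂, B = 1σ̂–2σ̂, A = 2σ̂–3σ̂, * = beyond 3σ̂; sign = side of CL): 1:+B, 2:+C, 3:+C, 4:-B, 5:-C, 6:-C, 7:+C, 8:+C, 9:+B, 10:+A, 11:+B, 12:+B, 13:+C, 14:+C, 15:+B
Rule 3 (four of five consecutive points beyond the same 1σ limit) is satisfied at point 12.

rule 3 at point 12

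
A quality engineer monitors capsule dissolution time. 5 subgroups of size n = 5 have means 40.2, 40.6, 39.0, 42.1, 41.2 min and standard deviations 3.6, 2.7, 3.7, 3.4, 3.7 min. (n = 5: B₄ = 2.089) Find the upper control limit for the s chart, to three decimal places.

7.144

s̄ = (3.6 + 2.7 + 3.7 + 3.4 + 3.7) / 5 = 3.4200
UCL_s = B₄·s̄ = 2.089 × 3.4200 = 7.1444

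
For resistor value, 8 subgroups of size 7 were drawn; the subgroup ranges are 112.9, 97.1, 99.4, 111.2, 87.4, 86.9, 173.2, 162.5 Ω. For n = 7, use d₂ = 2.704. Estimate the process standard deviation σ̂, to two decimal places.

43.02

R̄ = (112.9 + 97.1 + 99.4 + 111.2 + 87.4 + 86.9 + 173.2 + 162.5) / 8 = 116.3250
σ̂ = R̄ / d₂ = 116.3250 / 2.704 = 43.0196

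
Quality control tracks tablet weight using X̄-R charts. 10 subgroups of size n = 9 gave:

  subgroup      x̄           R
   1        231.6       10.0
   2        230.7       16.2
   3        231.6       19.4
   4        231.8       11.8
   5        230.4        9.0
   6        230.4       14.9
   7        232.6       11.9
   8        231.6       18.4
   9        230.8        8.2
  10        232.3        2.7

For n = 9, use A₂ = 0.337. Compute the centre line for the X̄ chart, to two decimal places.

231.38

X̄̄ = (231.6 + 230.7 + 231.6 + 231.8 + 230.4 + 230.4 + 232.6 + 231.6 + 230.8 + 232.3) / 10 = 2313.8000 / 10 = 231.3800
CL = X̄̄ = 231.3800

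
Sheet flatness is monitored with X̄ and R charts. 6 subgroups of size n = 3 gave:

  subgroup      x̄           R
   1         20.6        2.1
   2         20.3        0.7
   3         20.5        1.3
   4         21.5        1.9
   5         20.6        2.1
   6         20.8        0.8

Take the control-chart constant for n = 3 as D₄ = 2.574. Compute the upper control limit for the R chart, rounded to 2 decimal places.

R̄ = (2.1 + 0.7 + 1.3 + 1.9 + 2.1 + 0.8) / 6 = 8.9000 / 6 = 1.4833
UCL_R = D₄·R̄ = 2.574 × 1.4833 = 3.8181

3.82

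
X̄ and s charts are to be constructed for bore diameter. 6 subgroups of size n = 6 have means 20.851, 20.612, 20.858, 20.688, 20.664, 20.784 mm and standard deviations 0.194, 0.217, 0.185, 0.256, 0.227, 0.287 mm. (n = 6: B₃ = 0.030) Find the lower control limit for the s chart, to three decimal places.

s̄ = (0.194 + 0.217 + 0.185 + 0.256 + 0.227 + 0.287) / 6 = 0.2277
LCL_s = B₃·s̄ = 0.030 × 0.2277 = 0.0068

0.007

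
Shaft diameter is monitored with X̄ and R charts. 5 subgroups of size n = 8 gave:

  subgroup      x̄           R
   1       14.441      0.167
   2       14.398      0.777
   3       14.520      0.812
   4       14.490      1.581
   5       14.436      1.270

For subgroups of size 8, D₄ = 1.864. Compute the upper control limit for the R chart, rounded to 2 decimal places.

R̄ = (0.167 + 0.777 + 0.812 + 1.581 + 1.270) / 5 = 4.6070 / 5 = 0.9214
UCL_R = D₄·R̄ = 1.864 × 0.9214 = 1.7175

1.72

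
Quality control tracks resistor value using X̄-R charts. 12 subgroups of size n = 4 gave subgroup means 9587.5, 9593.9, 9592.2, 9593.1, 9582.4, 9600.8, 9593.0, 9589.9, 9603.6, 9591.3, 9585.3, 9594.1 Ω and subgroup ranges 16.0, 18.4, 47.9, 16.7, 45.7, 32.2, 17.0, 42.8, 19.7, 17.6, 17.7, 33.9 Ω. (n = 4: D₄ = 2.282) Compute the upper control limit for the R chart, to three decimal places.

61.918

R̄ = (16.0 + 18.4 + 47.9 + 16.7 + 45.7 + 32.2 + 17.0 + 42.8 + 19.7 + 17.6 + 17.7 + 33.9) / 12 = 325.6000 / 12 = 27.1333
UCL_R = D₄·R̄ = 2.282 × 27.1333 = 61.9183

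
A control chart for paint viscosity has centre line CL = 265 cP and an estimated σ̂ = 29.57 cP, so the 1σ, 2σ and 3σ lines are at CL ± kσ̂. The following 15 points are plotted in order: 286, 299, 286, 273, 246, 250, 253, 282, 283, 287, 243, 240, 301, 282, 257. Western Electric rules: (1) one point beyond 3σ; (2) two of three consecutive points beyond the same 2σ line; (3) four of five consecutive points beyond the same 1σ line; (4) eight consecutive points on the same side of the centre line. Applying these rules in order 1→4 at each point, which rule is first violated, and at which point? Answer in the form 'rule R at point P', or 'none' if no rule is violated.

Zone of each point (C = within 1σ̂, B = 1σ̂–2σ̂, A = 2σ̂–3σ̂, * = beyond 3σ̂; sign = side of CL): 1:+C, 2:+B, 3:+C, 4:+C, 5:-C, 6:-C, 7:-C, 8:+C, 9:+C, 10:+C, 11:-C, 12:-C, 13:+B, 14:+C, 15:-C
No rule fires across all 15 points.

none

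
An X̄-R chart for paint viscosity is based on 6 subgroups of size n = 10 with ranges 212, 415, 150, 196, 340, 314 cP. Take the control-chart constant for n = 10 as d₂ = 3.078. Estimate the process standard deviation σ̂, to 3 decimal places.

88.098

R̄ = (212 + 415 + 150 + 196 + 340 + 314) / 6 = 271.1667
σ̂ = R̄ / d₂ = 271.1667 / 3.078 = 88.0983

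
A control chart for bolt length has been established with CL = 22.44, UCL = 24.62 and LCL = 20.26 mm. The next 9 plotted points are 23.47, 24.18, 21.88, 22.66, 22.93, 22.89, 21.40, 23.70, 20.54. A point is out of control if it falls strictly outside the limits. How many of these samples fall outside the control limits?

All 9 points lie within [20.26, 24.62].

0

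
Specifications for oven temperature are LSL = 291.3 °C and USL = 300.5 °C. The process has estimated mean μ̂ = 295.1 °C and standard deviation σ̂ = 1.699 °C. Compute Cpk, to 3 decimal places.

Cpu = (USL − μ̂) / (3σ̂) = (300.5 − 295.1) / (3 × 1.699) = 1.0594; Cpl = (μ̂ − LSL) / (3σ̂) = (295.1 − 291.3) / (3 × 1.699) = 0.7455; Cpk = min(Cpu, Cpl) = 0.7455

0.746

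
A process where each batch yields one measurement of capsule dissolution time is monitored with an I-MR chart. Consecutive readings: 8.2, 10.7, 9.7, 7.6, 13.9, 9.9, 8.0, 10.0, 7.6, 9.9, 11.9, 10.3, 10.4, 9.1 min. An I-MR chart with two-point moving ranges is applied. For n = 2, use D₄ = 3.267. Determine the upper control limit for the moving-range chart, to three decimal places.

7.414

Moving ranges: 2.5, 1.0, 2.1, 6.3, 4.0, 1.9, 2.0, 2.4, 2.3, 2.0, 1.6, 0.1, 1.3; M̄R̄ = 29.5000 / 13 = 2.2692
UCL_MR = D₄·M̄R̄ = 3.267 × 2.2692 = 7.4136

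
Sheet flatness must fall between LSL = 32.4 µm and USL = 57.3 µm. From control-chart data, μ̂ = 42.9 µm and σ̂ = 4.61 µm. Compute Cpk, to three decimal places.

0.759

Cpu = (USL − μ̂) / (3σ̂) = (57.3 − 42.9) / (3 × 4.61) = 1.0412; Cpl = (μ̂ − LSL) / (3σ̂) = (42.9 − 32.4) / (3 × 4.61) = 0.7592; Cpk = min(Cpu, Cpl) = 0.7592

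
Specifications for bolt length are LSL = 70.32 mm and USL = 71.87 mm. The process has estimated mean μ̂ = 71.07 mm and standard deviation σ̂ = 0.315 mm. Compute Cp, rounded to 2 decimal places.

Cp = (USL − LSL) / (6σ̂) = (71.87 − 70.32) / (6 × 0.315) = 1.5500 / 1.8900 = 0.8201

0.82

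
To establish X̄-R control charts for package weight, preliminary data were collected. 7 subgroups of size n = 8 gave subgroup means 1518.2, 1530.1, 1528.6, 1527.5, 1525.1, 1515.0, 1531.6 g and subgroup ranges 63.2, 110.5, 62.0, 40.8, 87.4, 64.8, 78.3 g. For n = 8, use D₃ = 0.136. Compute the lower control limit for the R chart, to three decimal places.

9.850

R̄ = (63.2 + 110.5 + 62.0 + 40.8 + 87.4 + 64.8 + 78.3) / 7 = 507.0000 / 7 = 72.4286
LCL_R = D₃·R̄ = 0.136 × 72.4286 = 9.8503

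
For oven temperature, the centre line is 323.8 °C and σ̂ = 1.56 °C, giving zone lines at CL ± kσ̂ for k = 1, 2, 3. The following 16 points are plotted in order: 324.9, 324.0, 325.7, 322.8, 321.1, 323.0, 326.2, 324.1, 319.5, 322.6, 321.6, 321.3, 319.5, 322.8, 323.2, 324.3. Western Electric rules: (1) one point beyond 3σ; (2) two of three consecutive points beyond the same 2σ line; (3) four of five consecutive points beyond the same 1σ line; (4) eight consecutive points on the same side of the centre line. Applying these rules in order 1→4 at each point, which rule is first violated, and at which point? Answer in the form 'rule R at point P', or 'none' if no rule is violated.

rule 3 at point 13

Zone of each point (C = within 1σ̂, B = 1σ̂–2σ̂, A = 2σ̂–3σ̂, * = beyond 3σ̂; sign = side of CL): 1:+C, 2:+C, 3:+B, 4:-C, 5:-B, 6:-C, 7:+B, 8:+C, 9:-A, 10:-C, 11:-B, 12:-B, 13:-A, 14:-C, 15:-C, 16:+C
Rule 3 (four of five consecutive points beyond the same 1σ limit) is satisfied at point 13.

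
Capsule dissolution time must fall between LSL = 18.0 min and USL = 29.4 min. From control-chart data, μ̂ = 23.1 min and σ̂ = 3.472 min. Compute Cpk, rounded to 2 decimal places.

0.49

Cpu = (USL − μ̂) / (3σ̂) = (29.4 − 23.1) / (3 × 3.472) = 0.6048; Cpl = (μ̂ − LSL) / (3σ̂) = (23.1 − 18.0) / (3 × 3.472) = 0.4896; Cpk = min(Cpu, Cpl) = 0.4896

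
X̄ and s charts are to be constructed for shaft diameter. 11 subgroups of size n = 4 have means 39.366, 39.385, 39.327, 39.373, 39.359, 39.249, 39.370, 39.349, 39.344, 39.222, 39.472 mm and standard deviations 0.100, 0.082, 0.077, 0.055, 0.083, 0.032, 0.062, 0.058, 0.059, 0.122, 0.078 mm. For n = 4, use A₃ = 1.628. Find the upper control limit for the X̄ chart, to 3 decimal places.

39.466

X̄̄ = (39.366 + 39.385 + 39.327 + 39.373 + 39.359 + 39.249 + 39.370 + 39.349 + 39.344 + 39.222 + 39.472) / 11 = 39.3469
s̄ = (0.100 + 0.082 + 0.077 + 0.055 + 0.083 + 0.032 + 0.062 + 0.058 + 0.059 + 0.122 + 0.078) / 11 = 0.0735
UCL = X̄̄ + A₃·s̄ = 39.3469 + 1.628 × 0.0735 = 39.4665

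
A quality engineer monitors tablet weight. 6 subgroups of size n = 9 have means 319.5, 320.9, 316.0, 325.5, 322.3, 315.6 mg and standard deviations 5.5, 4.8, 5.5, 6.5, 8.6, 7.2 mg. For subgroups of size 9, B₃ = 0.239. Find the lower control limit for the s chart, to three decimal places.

1.518

s̄ = (5.5 + 4.8 + 5.5 + 6.5 + 8.6 + 7.2) / 6 = 6.3500
LCL_s = B₃·s̄ = 0.239 × 6.3500 = 1.5177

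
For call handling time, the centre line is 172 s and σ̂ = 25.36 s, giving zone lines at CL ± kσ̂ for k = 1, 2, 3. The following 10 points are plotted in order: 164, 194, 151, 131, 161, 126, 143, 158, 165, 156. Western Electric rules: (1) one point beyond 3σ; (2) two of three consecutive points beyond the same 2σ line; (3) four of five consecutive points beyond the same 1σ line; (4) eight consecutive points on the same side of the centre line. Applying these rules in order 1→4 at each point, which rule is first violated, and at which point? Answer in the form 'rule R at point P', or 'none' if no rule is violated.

rule 4 at point 10

Zone of each point (C = within 1σ̂, B = 1σ̂–2σ̂, A = 2σ̂–3σ̂, * = beyond 3σ̂; sign = side of CL): 1:-C, 2:+C, 3:-C, 4:-B, 5:-C, 6:-B, 7:-B, 8:-C, 9:-C, 10:-C
Rule 4 (eight consecutive points on the same side of the centre line) is satisfied at point 10.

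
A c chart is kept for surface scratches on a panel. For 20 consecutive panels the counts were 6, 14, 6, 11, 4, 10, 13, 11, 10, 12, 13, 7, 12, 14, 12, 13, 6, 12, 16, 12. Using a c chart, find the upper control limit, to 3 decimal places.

20.513

c̄ = (6 + 14 + 6 + 11 + 4 + 10 + 13 + 11 + 10 + 12 + 13 + 7 + 12 + 14 + 12 + 13 + 6 + 12 + 16 + 12) / 20 = 214 / 20 = 10.7000
UCL = c̄ + 3√c̄ = 10.7000 + 3 × √10.7000 = 10.7000 + 3 × 3.2711 = 20.5133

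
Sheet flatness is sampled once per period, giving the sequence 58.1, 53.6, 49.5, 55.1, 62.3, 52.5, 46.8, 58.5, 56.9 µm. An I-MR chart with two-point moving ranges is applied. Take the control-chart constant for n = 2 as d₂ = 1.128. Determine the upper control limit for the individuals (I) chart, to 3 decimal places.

71.500

X̄ = (58.1 + 53.6 + 49.5 + 55.1 + 62.3 + 52.5 + 46.8 + 58.5 + 56.9) / 9 = 54.8111
Moving ranges: 4.5, 4.1, 5.6, 7.2, 9.8, 5.7, 11.7, 1.6; M̄R̄ = 50.2000 / 8 = 6.2750
UCL = X̄ + 3·M̄R̄/d₂ = 54.8111 + 3 × 6.2750 / 1.128 = 71.4999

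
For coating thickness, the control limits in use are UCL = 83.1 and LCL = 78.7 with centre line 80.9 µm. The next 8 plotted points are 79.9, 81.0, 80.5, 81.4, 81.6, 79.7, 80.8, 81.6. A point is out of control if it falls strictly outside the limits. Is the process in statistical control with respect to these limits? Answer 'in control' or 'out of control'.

All 8 points lie within [78.7, 83.1].

in control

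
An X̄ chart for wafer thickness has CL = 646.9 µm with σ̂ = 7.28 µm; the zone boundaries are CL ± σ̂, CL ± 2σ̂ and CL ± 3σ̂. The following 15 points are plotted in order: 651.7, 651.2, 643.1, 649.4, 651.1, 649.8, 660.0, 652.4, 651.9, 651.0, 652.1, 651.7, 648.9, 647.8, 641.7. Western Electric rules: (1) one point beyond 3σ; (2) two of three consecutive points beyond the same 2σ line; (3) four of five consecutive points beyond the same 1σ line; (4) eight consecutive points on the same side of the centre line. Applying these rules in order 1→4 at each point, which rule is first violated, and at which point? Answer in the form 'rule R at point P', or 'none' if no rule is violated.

Zone of each point (C = within 1σ̂, B = 1σ̂–2σ̂, A = 2σ̂–3σ̂, * = beyond 3σ̂; sign = side of CL): 1:+C, 2:+C, 3:-C, 4:+C, 5:+C, 6:+C, 7:+B, 8:+C, 9:+C, 10:+C, 11:+C, 12:+C, 13:+C, 14:+C, 15:-C
Rule 4 (eight consecutive points on the same side of the centre line) is satisfied at point 11.

rule 4 at point 11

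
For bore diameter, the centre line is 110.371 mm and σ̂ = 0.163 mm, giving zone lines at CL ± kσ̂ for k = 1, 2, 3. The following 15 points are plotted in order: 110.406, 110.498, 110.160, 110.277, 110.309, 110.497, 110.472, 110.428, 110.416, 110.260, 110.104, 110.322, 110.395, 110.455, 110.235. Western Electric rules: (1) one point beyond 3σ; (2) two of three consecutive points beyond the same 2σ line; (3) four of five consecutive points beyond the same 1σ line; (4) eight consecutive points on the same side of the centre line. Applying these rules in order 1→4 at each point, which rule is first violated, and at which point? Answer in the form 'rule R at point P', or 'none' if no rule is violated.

none

Zone of each point (C = within 1σ̂, B = 1σ̂–2σ̂, A = 2σ̂–3σ̂, * = beyond 3σ̂; sign = side of CL): 1:+C, 2:+C, 3:-B, 4:-C, 5:-C, 6:+C, 7:+C, 8:+C, 9:+C, 10:-C, 11:-B, 12:-C, 13:+C, 14:+C, 15:-C
No rule fires across all 15 points.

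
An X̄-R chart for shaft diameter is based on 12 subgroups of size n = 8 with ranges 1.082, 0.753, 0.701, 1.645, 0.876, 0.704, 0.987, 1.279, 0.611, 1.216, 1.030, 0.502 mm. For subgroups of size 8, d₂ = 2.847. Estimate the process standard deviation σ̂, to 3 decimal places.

0.333

R̄ = (1.082 + 0.753 + 0.701 + 1.645 + 0.876 + 0.704 + 0.987 + 1.279 + 0.611 + 1.216 + 1.030 + 0.502) / 12 = 0.9488
σ̂ = R̄ / d₂ = 0.9488 / 2.847 = 0.3333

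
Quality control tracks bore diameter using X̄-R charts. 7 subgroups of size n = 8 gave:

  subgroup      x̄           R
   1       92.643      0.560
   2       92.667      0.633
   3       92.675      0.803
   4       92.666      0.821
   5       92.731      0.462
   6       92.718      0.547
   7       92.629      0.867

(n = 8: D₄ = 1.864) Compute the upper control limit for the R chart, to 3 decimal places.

R̄ = (0.560 + 0.633 + 0.803 + 0.821 + 0.462 + 0.547 + 0.867) / 7 = 4.6930 / 7 = 0.6704
UCL_R = D₄·R̄ = 1.864 × 0.6704 = 1.2497

1.250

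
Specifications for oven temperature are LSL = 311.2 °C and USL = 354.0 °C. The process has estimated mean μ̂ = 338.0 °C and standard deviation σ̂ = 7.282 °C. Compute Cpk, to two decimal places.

Cpu = (USL − μ̂) / (3σ̂) = (354.0 − 338.0) / (3 × 7.282) = 0.7324; Cpl = (μ̂ − LSL) / (3σ̂) = (338.0 − 311.2) / (3 × 7.282) = 1.2268; Cpk = min(Cpu, Cpl) = 0.7324

0.73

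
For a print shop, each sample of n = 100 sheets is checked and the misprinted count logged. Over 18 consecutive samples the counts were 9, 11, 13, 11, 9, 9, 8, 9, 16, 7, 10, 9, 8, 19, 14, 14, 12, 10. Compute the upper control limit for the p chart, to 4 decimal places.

p̄ = Σdᵢ / (k·n) = 198 / (18 × 100) = 0.11000
UCL = p̄ + 3·√(p̄(1−p̄)/n) = 0.11000 + 3 × √(0.11000×0.89000/100) = 0.11000 + 3 × 0.03129 = 0.20387

0.2039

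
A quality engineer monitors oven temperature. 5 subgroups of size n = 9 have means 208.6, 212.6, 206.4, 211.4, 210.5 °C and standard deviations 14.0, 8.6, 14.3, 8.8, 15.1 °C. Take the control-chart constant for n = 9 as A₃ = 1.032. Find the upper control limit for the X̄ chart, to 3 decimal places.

222.449

X̄̄ = (208.6 + 212.6 + 206.4 + 211.4 + 210.5) / 5 = 209.9000
s̄ = (14.0 + 8.6 + 14.3 + 8.8 + 15.1) / 5 = 12.1600
UCL = X̄̄ + A₃·s̄ = 209.9000 + 1.032 × 12.1600 = 222.4491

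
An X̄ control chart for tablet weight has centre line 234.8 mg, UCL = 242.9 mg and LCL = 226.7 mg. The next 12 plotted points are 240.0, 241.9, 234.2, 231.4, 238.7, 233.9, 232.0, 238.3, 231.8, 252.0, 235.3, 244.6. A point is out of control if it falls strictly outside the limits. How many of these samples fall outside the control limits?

Compare each point to [226.7, 242.9]: sample 10 = 252.0 > UCL; sample 12 = 244.6 > UCL.

2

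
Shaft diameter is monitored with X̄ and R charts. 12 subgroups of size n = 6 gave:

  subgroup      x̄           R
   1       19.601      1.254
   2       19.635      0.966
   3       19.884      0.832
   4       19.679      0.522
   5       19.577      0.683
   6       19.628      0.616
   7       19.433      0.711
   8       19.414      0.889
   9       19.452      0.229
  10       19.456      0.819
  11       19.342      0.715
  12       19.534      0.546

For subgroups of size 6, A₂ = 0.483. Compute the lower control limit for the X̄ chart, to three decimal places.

X̄̄ = (19.601 + 19.635 + 19.884 + 19.679 + 19.577 + 19.628 + 19.433 + 19.414 + 19.452 + 19.456 + 19.342 + 19.534) / 12 = 234.6350 / 12 = 19.5529
R̄ = (1.254 + 0.966 + 0.832 + 0.522 + 0.683 + 0.616 + 0.711 + 0.889 + 0.229 + 0.819 + 0.715 + 0.546) / 12 = 8.7820 / 12 = 0.7318
LCL = X̄̄ − A₂·R̄ = 19.5529 − 0.483 × 0.7318 = 19.1994

19.199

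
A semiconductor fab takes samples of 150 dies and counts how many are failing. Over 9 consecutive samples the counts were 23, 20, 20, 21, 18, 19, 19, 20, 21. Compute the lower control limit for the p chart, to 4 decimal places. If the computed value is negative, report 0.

0.0506

p̄ = Σdᵢ / (k·n) = 181 / (9 × 150) = 0.13407
LCL = p̄ − 3·√(p̄(1−p̄)/n) = 0.13407 − 3 × 0.02782 = 0.05061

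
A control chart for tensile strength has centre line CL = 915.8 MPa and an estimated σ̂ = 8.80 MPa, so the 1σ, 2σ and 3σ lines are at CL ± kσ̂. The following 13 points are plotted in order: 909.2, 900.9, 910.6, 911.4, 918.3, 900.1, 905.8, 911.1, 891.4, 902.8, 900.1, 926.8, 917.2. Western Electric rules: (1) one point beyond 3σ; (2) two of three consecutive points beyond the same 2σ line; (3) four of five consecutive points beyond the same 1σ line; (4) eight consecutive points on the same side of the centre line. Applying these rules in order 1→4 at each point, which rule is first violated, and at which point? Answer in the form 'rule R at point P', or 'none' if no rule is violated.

Zone of each point (C = within 1σ̂, B = 1σ̂–2σ̂, A = 2σ̂–3σ̂, * = beyond 3σ̂; sign = side of CL): 1:-C, 2:-B, 3:-C, 4:-C, 5:+C, 6:-B, 7:-B, 8:-C, 9:-A, 10:-B, 11:-B, 12:+B, 13:+C
Rule 3 (four of five consecutive points beyond the same 1σ limit) is satisfied at point 10.

rule 3 at point 10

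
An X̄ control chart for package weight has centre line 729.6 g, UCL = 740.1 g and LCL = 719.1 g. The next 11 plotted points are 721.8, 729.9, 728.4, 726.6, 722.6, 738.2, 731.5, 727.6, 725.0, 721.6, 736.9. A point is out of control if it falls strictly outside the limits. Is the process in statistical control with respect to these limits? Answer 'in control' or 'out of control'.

in control

All 11 points lie within [719.1, 740.1].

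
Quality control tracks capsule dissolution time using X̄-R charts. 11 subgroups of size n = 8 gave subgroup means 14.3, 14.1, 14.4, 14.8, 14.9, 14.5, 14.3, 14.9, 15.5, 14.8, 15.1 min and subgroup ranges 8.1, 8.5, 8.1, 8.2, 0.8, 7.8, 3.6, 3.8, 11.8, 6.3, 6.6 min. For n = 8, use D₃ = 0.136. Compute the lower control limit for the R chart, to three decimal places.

0.910

R̄ = (8.1 + 8.5 + 8.1 + 8.2 + 0.8 + 7.8 + 3.6 + 3.8 + 11.8 + 6.3 + 6.6) / 11 = 73.6000 / 11 = 6.6909
LCL_R = D₃·R̄ = 0.136 × 6.6909 = 0.9100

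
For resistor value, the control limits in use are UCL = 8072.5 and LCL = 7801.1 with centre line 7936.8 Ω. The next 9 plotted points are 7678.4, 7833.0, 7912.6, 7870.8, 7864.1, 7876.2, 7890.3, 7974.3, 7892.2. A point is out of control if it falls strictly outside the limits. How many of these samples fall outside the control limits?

1

Compare each point to [7801.1, 8072.5]: sample 1 = 7678.4 < LCL.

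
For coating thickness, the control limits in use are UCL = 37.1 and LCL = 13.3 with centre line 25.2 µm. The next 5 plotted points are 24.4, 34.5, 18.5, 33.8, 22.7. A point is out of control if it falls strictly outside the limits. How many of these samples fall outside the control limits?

0

All 5 points lie within [13.3, 37.1].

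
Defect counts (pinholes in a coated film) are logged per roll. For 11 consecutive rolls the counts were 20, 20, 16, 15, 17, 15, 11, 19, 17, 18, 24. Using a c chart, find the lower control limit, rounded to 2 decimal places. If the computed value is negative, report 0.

4.92

c̄ = (20 + 20 + 16 + 15 + 17 + 15 + 11 + 19 + 17 + 18 + 24) / 11 = 192 / 11 = 17.4545
LCL = c̄ − 3√c̄ = 17.4545 − 3 × 4.1779 = 4.9210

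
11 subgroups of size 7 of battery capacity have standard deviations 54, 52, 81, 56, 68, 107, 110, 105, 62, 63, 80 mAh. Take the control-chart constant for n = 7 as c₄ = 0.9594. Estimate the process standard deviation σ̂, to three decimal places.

79.406

s̄ = (54 + 52 + 81 + 56 + 68 + 107 + 110 + 105 + 62 + 63 + 80) / 11 = 76.1818
σ̂ = s̄ / c₄ = 76.1818 / 0.9594 = 79.4057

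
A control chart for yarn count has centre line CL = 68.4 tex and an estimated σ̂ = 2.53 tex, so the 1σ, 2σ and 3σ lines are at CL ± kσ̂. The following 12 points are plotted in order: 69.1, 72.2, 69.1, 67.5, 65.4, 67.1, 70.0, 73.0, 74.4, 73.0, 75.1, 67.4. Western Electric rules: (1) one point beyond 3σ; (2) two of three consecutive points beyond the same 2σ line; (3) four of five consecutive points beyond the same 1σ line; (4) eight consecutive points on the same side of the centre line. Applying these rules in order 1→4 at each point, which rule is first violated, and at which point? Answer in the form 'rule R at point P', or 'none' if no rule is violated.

Zone of each point (C = within 1σ̂, B = 1σ̂–2σ̂, A = 2σ̂–3σ̂, * = beyond 3σ̂; sign = side of CL): 1:+C, 2:+B, 3:+C, 4:-C, 5:-B, 6:-C, 7:+C, 8:+B, 9:+A, 10:+B, 11:+A, 12:-C
Rule 2 (two of three consecutive points beyond the same 2σ limit) is satisfied at point 11.

rule 2 at point 11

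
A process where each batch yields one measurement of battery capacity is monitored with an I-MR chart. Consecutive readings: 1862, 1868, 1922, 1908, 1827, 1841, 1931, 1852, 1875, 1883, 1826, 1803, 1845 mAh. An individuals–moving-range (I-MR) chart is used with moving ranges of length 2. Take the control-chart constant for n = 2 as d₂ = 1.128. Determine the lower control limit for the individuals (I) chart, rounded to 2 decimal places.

1756.03

X̄ = (1862 + 1868 + 1922 + 1908 + 1827 + 1841 + 1931 + 1852 + 1875 + 1883 + 1826 + 1803 + 1845) / 13 = 1864.8462
Moving ranges: 6, 54, 14, 81, 14, 90, 79, 23, 8, 57, 23, 42; M̄R̄ = 491.0000 / 12 = 40.9167
LCL = X̄ − 3·M̄R̄/d₂ = 1864.8462 − 3 × 40.9167 / 1.128 = 1756.0252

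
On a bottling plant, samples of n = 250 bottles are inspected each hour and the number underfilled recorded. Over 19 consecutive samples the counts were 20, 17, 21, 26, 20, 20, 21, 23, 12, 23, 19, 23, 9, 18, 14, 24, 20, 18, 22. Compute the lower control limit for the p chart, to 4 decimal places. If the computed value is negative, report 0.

0.0270

p̄ = Σdᵢ / (k·n) = 370 / (19 × 250) = 0.07789
LCL = p̄ − 3·√(p̄(1−p̄)/n) = 0.07789 − 3 × 0.01695 = 0.02704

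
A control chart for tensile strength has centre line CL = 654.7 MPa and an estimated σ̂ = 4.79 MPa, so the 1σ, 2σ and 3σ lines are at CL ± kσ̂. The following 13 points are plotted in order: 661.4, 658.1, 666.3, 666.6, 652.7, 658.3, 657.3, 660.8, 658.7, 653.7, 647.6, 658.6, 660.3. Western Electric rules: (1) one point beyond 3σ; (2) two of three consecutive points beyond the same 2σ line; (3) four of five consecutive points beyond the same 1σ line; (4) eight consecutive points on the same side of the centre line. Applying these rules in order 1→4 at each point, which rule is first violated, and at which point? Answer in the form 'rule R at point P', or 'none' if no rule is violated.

rule 2 at point 4

Zone of each point (C = within 1σ̂, B = 1σ̂–2σ̂, A = 2σ̂–3σ̂, * = beyond 3σ̂; sign = side of CL): 1:+B, 2:+C, 3:+A, 4:+A, 5:-C, 6:+C, 7:+C, 8:+B, 9:+C, 10:-C, 11:-B, 12:+C, 13:+B
Rule 2 (two of three consecutive points beyond the same 2σ limit) is satisfied at point 4.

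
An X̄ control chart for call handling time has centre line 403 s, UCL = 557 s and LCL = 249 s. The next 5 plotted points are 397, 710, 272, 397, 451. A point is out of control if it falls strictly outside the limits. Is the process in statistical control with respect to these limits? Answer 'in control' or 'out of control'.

Compare each point to [249, 557]: sample 2 = 710 > UCL.

out of control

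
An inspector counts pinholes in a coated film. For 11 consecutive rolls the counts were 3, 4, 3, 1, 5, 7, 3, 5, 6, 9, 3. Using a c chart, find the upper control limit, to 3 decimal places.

10.786

c̄ = (3 + 4 + 3 + 1 + 5 + 7 + 3 + 5 + 6 + 9 + 3) / 11 = 49 / 11 = 4.4545
UCL = c̄ + 3√c̄ = 4.4545 + 3 × √4.4545 = 4.4545 + 3 × 2.1106 = 10.7863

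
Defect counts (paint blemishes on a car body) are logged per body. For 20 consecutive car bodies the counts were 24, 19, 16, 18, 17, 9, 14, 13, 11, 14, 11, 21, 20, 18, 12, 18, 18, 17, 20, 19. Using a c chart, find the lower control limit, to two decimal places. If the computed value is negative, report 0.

4.28

c̄ = (24 + 19 + 16 + 18 + 17 + 9 + 14 + 13 + 11 + 14 + 11 + 21 + 20 + 18 + 12 + 18 + 18 + 17 + 20 + 19) / 20 = 329 / 20 = 16.4500
LCL = c̄ − 3√c̄ = 16.4500 − 3 × 4.0559 = 4.2824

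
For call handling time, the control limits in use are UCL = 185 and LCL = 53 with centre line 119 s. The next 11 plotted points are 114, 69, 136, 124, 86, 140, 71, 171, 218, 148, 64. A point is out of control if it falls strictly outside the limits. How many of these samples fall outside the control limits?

1

Compare each point to [53, 185]: sample 9 = 218 > UCL.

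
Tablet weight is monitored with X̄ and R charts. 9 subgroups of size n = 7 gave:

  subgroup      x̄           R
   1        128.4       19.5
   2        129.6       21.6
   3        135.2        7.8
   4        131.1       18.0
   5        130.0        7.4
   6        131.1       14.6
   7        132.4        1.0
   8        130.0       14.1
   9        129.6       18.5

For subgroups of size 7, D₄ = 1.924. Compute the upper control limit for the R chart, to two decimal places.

R̄ = (19.5 + 21.6 + 7.8 + 18.0 + 7.4 + 14.6 + 1.0 + 14.1 + 18.5) / 9 = 122.5000 / 9 = 13.6111
UCL_R = D₄·R̄ = 1.924 × 13.6111 = 26.1878

26.19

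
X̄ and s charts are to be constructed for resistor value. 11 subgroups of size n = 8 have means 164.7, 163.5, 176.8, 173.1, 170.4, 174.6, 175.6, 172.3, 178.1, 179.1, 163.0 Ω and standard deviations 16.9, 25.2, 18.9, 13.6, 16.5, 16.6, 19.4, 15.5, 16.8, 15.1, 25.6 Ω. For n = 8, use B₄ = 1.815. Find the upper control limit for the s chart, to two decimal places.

s̄ = (16.9 + 25.2 + 18.9 + 13.6 + 16.5 + 16.6 + 19.4 + 15.5 + 16.8 + 15.1 + 25.6) / 11 = 18.1909
UCL_s = B₄·s̄ = 1.815 × 18.1909 = 33.0165

33.02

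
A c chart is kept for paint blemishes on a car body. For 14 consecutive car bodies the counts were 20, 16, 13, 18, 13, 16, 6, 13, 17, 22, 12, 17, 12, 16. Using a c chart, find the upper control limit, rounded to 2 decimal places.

26.72

c̄ = (20 + 16 + 13 + 18 + 13 + 16 + 6 + 13 + 17 + 22 + 12 + 17 + 12 + 16) / 14 = 211 / 14 = 15.0714
UCL = c̄ + 3√c̄ = 15.0714 + 3 × √15.0714 = 15.0714 + 3 × 3.8822 = 26.7180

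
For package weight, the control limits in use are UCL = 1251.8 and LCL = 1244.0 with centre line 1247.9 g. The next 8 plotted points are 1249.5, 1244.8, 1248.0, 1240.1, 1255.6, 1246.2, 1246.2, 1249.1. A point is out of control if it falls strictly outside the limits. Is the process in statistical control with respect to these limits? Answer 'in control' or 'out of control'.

out of control

Compare each point to [1244.0, 1251.8]: sample 4 = 1240.1 < LCL; sample 5 = 1255.6 > UCL.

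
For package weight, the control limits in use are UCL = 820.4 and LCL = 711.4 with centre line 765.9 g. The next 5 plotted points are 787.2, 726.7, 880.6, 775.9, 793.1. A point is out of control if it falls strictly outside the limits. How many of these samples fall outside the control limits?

Compare each point to [711.4, 820.4]: sample 3 = 880.6 > UCL.

1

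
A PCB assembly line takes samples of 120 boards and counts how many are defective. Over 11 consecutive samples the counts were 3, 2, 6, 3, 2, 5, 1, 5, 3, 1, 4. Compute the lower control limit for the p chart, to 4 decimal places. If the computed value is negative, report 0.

0.0000

p̄ = Σdᵢ / (k·n) = 35 / (11 × 120) = 0.02652
LCL = p̄ − 3·√(p̄(1−p̄)/n) = 0.02652 − 3 × 0.01467 = -0.01748 → 0 (negative, so LCL = 0)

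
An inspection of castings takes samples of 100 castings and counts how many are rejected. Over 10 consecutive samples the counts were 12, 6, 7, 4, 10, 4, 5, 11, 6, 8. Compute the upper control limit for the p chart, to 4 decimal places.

p̄ = Σdᵢ / (k·n) = 73 / (10 × 100) = 0.07300
UCL = p̄ + 3·√(p̄(1−p̄)/n) = 0.07300 + 3 × √(0.07300×0.92700/100) = 0.07300 + 3 × 0.02601 = 0.15104

0.1510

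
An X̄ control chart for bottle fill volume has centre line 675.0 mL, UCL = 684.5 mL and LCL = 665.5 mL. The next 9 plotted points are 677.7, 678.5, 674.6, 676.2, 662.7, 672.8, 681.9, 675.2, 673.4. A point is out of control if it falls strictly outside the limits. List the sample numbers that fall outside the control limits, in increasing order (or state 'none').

5

Compare each point to [665.5, 684.5]: sample 5 = 662.7 < LCL.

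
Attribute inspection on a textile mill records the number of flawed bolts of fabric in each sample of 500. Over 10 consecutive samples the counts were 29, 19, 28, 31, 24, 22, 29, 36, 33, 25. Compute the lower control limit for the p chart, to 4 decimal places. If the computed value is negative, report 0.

p̄ = Σdᵢ / (k·n) = 276 / (10 × 500) = 0.05520
LCL = p̄ − 3·√(p̄(1−p̄)/n) = 0.05520 − 3 × 0.01021 = 0.02456

0.0246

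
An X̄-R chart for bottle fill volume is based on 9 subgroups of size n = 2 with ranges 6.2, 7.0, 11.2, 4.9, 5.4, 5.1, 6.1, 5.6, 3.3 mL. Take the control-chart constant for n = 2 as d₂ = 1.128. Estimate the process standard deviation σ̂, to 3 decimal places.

R̄ = (6.2 + 7.0 + 11.2 + 4.9 + 5.4 + 5.1 + 6.1 + 5.6 + 3.3) / 9 = 6.0889
σ̂ = R̄ / d₂ = 6.0889 / 1.128 = 5.3980

5.398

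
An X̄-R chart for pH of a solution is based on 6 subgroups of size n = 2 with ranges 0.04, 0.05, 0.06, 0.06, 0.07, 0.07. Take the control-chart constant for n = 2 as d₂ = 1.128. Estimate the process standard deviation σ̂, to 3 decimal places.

0.052

R̄ = (0.04 + 0.05 + 0.06 + 0.06 + 0.07 + 0.07) / 6 = 0.0583
σ̂ = R̄ / d₂ = 0.0583 / 1.128 = 0.0517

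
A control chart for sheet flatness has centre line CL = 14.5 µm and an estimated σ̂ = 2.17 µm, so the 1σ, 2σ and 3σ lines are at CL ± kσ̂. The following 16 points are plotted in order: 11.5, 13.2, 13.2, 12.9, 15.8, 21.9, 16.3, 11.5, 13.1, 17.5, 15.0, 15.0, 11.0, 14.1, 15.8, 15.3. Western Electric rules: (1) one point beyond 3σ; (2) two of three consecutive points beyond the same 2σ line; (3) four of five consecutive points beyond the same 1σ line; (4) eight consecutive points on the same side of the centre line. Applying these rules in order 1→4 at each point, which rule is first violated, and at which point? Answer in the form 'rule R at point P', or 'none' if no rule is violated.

Zone of each point (C = within 1σ̂, B = 1σ̂–2σ̂, A = 2σ̂–3σ̂, * = beyond 3σ̂; sign = side of CL): 1:-B, 2:-C, 3:-C, 4:-C, 5:+C, 6:+*, 7:+C, 8:-B, 9:-C, 10:+B, 11:+C, 12:+C, 13:-B, 14:-C, 15:+C, 16:+C
Rule 1 (one point beyond the 3σ limits) is satisfied at point 6.

rule 1 at point 6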